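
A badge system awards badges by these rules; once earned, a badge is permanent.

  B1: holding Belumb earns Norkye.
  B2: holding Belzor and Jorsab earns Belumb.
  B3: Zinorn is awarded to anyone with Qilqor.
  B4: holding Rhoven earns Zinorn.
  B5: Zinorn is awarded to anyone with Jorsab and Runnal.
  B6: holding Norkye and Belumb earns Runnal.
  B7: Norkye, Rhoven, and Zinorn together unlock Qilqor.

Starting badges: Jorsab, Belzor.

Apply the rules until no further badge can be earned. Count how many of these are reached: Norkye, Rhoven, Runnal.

2

With Belzor and Jorsab, Belumb is earned (B2).
With Belumb, Norkye is earned (B1).
With Norkye and Belumb, Runnal is earned (B6).
Norkye: reached.
No rule produces Rhoven, and it is not given.
Runnal: reached.
Reached: Norkye and Runnal — 2 of the 3.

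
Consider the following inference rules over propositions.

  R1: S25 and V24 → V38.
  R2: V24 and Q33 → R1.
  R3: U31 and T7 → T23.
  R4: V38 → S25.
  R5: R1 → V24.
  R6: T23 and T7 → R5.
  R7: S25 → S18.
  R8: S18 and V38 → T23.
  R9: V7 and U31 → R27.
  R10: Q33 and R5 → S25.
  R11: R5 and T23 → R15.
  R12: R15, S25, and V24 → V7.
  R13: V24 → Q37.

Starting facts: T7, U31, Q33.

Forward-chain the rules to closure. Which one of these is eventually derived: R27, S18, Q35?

U31 and T7 hold, so T23 follows (R3).
T23 and T7 hold, so R5 follows (R6).
From Q33 and R5, R10 gives S25.
From S25, R7 gives S18.
R27 would need V7 and U31 (R9), but V7 is never established. No rule produces Q35, and it is not given.

S18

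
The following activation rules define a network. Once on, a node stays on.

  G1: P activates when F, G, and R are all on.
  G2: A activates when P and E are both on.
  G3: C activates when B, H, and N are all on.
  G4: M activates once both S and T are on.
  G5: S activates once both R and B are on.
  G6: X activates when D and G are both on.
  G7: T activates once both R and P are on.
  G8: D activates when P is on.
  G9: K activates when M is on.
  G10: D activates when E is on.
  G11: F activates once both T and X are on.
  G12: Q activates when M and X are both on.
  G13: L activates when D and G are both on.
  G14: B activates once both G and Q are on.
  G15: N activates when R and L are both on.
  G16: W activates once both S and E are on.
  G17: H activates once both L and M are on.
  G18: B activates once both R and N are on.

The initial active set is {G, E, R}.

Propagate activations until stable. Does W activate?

G10: E on → D on.
G13: D and G on → L on.
G15: R and L on → N on.
R and N are on, so B activates (G18).
G5: R and B on → S on.
G16: S and E on → W on.

Yes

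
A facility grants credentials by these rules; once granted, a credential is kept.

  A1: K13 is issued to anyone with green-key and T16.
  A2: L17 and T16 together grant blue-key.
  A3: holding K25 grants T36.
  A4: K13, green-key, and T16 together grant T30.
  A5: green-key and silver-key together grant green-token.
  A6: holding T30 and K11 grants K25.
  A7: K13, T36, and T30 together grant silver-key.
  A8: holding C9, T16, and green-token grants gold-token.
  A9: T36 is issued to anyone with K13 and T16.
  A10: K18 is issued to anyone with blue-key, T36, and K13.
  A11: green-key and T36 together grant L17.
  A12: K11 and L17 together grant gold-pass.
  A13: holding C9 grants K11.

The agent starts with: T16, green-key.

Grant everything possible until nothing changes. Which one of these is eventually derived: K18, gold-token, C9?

Holding green-key and T16 grants K13 (A1).
Holding K13 and T16 grants T36 (A9).
Holding green-key and T36 grants L17 (A11).
Holding L17 and T16 grants blue-key (A2).
Holding blue-key, T36, and K13 grants K18 (A10).
No rule produces C9, and it is not given. gold-token would need C9, T16, and green-token (A8), but C9 is never granted.

K18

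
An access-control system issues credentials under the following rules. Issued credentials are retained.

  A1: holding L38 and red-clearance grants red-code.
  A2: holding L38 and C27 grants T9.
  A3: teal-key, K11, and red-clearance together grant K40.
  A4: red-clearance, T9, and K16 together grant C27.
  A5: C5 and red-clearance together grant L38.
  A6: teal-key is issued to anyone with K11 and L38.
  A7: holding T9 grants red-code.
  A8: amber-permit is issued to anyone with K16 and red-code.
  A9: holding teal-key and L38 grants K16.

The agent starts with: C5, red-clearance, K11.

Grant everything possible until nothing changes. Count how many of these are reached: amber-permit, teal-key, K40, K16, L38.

Holding C5 and red-clearance grants L38 (A5).
Holding K11 and L38 grants teal-key (A6).
Holding L38 and red-clearance grants red-code (A1).
Holding teal-key, K11, and red-clearance grants K40 (A3).
Holding teal-key and L38 grants K16 (A9).
Holding K16 and red-code grants amber-permit (A8).
amber-permit: reached.
teal-key: reached.
K40: reached.
K16: reached.
L38: reached.
All 5 are reached.

5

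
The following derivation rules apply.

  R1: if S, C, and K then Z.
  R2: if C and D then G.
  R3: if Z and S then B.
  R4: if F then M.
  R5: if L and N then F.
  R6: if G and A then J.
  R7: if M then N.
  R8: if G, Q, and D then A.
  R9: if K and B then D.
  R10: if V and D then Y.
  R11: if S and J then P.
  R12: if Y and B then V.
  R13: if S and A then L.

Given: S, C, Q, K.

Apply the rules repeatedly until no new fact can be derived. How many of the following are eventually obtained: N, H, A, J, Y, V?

2

From S, C, and K, R1 gives Z.
Z and S hold, so B follows (R3).
K and B hold, so D follows (R9).
C and D hold, so G follows (R2).
From G, Q, and D, R8 gives A.
From G and A, R6 gives J.
N would need M (R7), but M is never established.
No rule produces H, and it is not given.
A: reached.
J: reached.
Y would need V and D (R10), but V is never established.
V would need Y and B (R12), but Y is never established.
Reached: A and J — 2 of the 6.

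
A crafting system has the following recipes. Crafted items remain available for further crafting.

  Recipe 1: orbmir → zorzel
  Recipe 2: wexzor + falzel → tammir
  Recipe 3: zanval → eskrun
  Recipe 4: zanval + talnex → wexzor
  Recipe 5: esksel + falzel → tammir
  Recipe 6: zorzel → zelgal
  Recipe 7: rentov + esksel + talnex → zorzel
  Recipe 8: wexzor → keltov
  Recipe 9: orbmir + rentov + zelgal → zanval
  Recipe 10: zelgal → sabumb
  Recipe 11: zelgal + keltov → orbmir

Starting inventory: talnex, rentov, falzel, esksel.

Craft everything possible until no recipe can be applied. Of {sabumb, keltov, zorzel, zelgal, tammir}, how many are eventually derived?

esksel + falzel → tammir (Recipe 5).
rentov + esksel + talnex → zorzel (Recipe 7).
zorzel → zelgal (Recipe 6).
zelgal → sabumb (Recipe 10).
sabumb: reached.
keltov would need wexzor (Recipe 8), but wexzor is never obtained.
zorzel: reached.
zelgal: reached.
tammir: reached.
Reached: sabumb, zorzel, zelgal, and tammir — 4 of the 5.

4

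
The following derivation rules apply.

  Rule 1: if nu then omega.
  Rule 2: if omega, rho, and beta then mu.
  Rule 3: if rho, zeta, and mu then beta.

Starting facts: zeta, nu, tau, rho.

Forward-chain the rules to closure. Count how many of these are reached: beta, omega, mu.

1

nu holds, so omega follows (Rule 1).
beta would need rho, zeta, and mu (Rule 3), but mu is never established.
omega: reached.
mu would need omega, rho, and beta (Rule 2), but beta is never established.
Reached: omega — 1 of the 3.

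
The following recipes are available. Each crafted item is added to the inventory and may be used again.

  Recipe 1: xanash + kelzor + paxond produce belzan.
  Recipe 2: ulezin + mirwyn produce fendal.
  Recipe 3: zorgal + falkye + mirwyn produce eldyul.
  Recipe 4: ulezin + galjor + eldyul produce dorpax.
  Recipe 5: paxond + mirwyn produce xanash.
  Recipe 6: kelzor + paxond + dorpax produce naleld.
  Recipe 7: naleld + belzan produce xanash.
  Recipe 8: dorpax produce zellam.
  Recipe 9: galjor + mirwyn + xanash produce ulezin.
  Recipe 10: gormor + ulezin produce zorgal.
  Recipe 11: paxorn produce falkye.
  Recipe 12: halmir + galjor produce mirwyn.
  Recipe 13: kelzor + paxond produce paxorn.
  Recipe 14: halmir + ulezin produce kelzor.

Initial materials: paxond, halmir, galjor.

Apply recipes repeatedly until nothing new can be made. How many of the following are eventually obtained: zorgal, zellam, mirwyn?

halmir + galjor → mirwyn (Recipe 12).
zorgal would need gormor and ulezin (Recipe 10), but gormor is never obtained.
zellam would need dorpax (Recipe 8), but dorpax is never obtained.
mirwyn: reached.
Reached: mirwyn — 1 of the 3.

1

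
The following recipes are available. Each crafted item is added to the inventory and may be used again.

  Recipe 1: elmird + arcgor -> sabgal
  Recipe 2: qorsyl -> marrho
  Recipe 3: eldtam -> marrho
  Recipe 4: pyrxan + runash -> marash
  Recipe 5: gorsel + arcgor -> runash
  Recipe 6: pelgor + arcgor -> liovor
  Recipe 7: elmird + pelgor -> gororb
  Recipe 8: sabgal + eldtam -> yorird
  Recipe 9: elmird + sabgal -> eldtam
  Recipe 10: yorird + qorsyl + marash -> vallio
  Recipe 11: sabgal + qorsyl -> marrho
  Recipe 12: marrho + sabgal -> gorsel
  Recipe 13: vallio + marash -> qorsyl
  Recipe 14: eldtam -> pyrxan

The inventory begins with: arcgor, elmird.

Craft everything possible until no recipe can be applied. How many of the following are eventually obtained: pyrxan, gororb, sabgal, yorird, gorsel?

elmird + arcgor -> sabgal (Recipe 1).
elmird + sabgal -> eldtam (Recipe 9).
Using Recipe 8, sabgal and eldtam make yorird.
Using Recipe 3, eldtam makes marrho.
Using Recipe 14, eldtam makes pyrxan.
marrho + sabgal -> gorsel (Recipe 12).
pyrxan: reached.
gororb would need elmird and pelgor (Recipe 7), but pelgor is never obtained.
sabgal: reached.
yorird: reached.
gorsel: reached.
Reached: pyrxan, sabgal, yorird, and gorsel — 4 of the 5.

4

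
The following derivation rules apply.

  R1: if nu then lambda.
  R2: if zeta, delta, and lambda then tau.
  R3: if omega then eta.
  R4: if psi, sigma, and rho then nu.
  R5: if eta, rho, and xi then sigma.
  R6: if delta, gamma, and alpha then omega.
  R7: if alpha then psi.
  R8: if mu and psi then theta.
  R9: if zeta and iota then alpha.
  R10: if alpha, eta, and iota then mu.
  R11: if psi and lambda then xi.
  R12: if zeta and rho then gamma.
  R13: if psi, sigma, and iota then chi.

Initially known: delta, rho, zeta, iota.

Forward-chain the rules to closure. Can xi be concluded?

No

xi would need psi and lambda (R11), but lambda is never established.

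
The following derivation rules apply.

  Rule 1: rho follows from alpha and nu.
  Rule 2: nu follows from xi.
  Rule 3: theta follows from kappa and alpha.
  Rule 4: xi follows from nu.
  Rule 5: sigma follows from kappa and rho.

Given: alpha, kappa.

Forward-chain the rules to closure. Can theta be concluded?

Yes

kappa and alpha hold, so theta follows (Rule 3).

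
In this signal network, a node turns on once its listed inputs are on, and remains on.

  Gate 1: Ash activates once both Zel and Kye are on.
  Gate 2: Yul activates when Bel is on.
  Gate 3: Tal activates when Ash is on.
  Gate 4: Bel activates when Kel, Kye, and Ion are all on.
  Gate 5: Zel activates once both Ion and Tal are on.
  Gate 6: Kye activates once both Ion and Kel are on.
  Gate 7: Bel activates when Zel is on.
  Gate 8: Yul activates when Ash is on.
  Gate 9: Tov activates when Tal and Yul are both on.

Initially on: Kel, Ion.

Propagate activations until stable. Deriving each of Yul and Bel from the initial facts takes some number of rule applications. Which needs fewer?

Bel: Ion and Kel are on, so Kye activates (Gate 6). Gate 4: Kel, Kye, and Ion on → Bel on. [2 rule applications]
Yul: Ion and Kel are on, so Kye activates (Gate 6). Kel, Kye, and Ion are on, so Bel activates (Gate 4). Bel is on, so Yul activates (Gate 2). [3 rule applications]
Bel needs fewer.

Bel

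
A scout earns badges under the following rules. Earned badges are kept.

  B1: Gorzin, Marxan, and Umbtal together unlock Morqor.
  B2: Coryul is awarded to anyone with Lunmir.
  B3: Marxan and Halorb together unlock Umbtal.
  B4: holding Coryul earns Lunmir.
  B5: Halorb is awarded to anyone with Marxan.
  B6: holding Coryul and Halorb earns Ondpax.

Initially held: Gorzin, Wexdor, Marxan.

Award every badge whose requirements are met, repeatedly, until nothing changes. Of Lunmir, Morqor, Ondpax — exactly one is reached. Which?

With Marxan, Halorb is earned (B5).
With Marxan and Halorb, Umbtal is earned (B3).
With Gorzin, Marxan, and Umbtal, Morqor is earned (B1).
Lunmir would need Coryul (B4), but Coryul is never earned. Ondpax would need Coryul and Halorb (B6), but Coryul is never earned.

Morqor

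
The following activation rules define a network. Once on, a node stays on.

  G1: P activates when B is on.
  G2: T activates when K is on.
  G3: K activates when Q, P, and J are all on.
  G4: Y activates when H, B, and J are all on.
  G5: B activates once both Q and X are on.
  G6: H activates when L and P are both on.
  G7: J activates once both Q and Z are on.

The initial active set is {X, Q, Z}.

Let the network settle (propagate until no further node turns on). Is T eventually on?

Yes

Q and Z are on, so J activates (G7).
G5: Q and X on → B on.
G1: B on → P on.
Q, P, and J are on, so K activates (G3).
K is on, so T activates (G2).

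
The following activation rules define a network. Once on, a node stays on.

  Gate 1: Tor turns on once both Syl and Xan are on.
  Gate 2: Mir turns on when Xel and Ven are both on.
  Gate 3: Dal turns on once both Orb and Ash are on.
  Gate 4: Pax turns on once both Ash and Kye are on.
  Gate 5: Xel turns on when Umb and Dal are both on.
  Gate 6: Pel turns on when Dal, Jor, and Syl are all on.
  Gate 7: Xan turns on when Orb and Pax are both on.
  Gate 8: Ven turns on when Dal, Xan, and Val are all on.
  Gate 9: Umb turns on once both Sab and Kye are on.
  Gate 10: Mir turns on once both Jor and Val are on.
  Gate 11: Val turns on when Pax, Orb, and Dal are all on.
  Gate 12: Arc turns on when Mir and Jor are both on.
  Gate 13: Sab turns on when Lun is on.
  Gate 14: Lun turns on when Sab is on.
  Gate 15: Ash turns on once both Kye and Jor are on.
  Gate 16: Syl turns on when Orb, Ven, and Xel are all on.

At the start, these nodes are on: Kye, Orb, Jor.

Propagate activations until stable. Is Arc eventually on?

Yes

Gate 15: Kye and Jor on → Ash on.
Gate 4: Ash and Kye on → Pax on.
Orb and Ash are on, so Dal turns on (Gate 3).
Pax, Orb, and Dal are on, so Val turns on (Gate 11).
Jor and Val are on, so Mir turns on (Gate 10).
Mir and Jor are on, so Arc turns on (Gate 12).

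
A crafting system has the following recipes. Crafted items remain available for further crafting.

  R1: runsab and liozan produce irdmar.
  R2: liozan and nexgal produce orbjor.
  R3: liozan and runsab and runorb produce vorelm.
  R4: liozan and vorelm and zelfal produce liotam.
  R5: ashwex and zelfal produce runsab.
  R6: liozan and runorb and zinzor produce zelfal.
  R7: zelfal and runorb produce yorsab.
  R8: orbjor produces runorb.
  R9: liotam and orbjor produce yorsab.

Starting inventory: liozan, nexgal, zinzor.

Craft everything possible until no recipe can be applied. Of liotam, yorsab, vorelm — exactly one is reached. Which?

Using R2, liozan and nexgal make orbjor.
Using R8, orbjor makes runorb.
Using R6, liozan, runorb, and zinzor make zelfal.
Using R7, zelfal and runorb make yorsab.
liotam would need liozan, vorelm, and zelfal (R4), but vorelm is never obtained. vorelm would need liozan, runsab, and runorb (R3), but runsab is never obtained.

yorsab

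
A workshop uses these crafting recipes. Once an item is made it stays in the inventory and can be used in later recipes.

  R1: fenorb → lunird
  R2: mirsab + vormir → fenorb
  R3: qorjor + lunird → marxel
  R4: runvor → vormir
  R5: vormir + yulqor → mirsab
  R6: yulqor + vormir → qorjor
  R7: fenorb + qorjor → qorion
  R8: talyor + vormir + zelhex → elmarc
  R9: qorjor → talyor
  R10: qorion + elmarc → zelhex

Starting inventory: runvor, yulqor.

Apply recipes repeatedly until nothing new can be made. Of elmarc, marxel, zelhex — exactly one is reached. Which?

marxel

Using R4, runvor makes vormir.
Using R6, yulqor and vormir make qorjor.
vormir + yulqor → mirsab (R5).
Using R2, mirsab and vormir make fenorb.
Using R1, fenorb makes lunird.
Using R3, qorjor and lunird make marxel.
zelhex would need qorion and elmarc (R10), but elmarc is never obtained. elmarc would need talyor, vormir, and zelhex (R8), but zelhex is never obtained.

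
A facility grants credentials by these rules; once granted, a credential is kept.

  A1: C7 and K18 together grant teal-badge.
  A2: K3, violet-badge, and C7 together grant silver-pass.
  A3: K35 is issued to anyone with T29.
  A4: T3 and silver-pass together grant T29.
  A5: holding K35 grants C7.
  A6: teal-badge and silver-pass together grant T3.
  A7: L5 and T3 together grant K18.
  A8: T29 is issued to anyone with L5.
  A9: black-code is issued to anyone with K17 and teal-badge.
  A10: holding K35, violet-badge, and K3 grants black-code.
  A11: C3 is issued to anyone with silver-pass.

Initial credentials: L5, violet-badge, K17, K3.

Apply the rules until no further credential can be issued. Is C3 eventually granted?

Yes

Holding L5 grants T29 (A8).
Holding T29 grants K35 (A3).
Holding K35 grants C7 (A5).
Holding K3, violet-badge, and C7 grants silver-pass (A2).
Holding silver-pass grants C3 (A11).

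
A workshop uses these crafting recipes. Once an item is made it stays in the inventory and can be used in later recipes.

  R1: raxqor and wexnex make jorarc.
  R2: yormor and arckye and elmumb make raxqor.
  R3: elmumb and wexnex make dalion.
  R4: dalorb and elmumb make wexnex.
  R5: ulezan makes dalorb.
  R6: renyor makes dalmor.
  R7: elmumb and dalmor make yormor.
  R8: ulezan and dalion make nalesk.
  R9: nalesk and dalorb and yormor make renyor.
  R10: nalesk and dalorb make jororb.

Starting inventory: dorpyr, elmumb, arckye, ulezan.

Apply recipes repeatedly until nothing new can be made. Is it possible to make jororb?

Using R5, ulezan makes dalorb.
Using R4, dalorb and elmumb make wexnex.
elmumb and wexnex → dalion (R3).
Using R8, ulezan and dalion make nalesk.
nalesk and dalorb → jororb (R10).

Yes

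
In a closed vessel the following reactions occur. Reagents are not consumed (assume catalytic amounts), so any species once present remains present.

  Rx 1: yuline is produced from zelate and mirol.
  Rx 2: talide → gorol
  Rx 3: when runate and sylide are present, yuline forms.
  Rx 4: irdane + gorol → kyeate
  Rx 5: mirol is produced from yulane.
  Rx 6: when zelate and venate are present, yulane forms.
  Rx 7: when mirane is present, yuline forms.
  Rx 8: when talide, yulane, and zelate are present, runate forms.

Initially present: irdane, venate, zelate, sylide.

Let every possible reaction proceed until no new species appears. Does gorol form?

No

gorol would need talide (Rx 2), but talide never forms.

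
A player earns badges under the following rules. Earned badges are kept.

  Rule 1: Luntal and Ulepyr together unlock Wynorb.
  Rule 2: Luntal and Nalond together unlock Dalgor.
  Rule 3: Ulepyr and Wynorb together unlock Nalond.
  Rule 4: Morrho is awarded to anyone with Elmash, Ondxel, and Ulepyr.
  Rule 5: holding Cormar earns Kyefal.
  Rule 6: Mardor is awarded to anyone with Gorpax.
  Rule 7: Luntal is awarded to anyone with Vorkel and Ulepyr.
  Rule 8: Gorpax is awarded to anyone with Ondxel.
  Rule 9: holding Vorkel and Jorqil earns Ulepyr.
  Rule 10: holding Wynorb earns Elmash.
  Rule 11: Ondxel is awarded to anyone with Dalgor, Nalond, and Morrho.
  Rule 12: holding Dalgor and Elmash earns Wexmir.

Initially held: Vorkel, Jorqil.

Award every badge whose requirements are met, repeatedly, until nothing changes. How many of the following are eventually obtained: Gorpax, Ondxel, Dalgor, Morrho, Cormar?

1

With Vorkel and Jorqil, Ulepyr is earned (Rule 9).
With Vorkel and Ulepyr, Luntal is earned (Rule 7).
With Luntal and Ulepyr, Wynorb is earned (Rule 1).
With Ulepyr and Wynorb, Nalond is earned (Rule 3).
With Luntal and Nalond, Dalgor is earned (Rule 2).
Gorpax would need Ondxel (Rule 8), but Ondxel is never earned.
Ondxel would need Dalgor, Nalond, and Morrho (Rule 11), but Morrho is never earned.
Dalgor: reached.
Morrho would need Elmash, Ondxel, and Ulepyr (Rule 4), but Ondxel is never earned.
No rule produces Cormar, and it is not given.
Reached: Dalgor — 1 of the 5.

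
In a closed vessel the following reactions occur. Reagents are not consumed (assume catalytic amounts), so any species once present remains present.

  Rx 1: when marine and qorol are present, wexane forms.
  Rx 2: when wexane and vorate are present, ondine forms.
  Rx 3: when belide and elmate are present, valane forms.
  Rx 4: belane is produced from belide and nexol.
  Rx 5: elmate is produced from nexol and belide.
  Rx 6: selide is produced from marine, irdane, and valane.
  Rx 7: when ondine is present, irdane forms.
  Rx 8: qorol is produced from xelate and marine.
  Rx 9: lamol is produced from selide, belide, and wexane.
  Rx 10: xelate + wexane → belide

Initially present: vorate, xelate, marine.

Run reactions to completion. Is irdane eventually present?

xelate and marine present → qorol forms (Rx 8).
marine and qorol present → wexane forms (Rx 1).
wexane and vorate present → ondine forms (Rx 2).
ondine present → irdane forms (Rx 7).

Yes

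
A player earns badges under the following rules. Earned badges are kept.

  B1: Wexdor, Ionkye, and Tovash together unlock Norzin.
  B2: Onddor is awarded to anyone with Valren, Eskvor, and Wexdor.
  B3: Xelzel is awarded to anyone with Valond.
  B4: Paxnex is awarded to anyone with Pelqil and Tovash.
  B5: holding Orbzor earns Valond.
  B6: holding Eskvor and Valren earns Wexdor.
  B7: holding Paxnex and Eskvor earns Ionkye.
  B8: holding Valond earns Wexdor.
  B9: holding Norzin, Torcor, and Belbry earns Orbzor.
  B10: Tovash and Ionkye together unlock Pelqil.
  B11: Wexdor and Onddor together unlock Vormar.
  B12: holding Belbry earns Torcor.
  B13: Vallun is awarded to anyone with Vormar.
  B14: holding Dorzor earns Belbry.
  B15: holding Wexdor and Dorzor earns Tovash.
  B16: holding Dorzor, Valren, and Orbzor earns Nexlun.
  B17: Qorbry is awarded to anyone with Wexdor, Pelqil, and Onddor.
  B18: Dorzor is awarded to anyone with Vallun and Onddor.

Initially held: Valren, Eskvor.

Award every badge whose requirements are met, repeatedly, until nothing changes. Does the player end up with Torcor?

With Eskvor and Valren, Wexdor is earned (B6).
With Valren, Eskvor, and Wexdor, Onddor is earned (B2).
With Wexdor and Onddor, Vormar is earned (B11).
With Vormar, Vallun is earned (B13).
With Vallun and Onddor, Dorzor is earned (B18).
With Dorzor, Belbry is earned (B14).
With Belbry, Torcor is earned (B12).

Yes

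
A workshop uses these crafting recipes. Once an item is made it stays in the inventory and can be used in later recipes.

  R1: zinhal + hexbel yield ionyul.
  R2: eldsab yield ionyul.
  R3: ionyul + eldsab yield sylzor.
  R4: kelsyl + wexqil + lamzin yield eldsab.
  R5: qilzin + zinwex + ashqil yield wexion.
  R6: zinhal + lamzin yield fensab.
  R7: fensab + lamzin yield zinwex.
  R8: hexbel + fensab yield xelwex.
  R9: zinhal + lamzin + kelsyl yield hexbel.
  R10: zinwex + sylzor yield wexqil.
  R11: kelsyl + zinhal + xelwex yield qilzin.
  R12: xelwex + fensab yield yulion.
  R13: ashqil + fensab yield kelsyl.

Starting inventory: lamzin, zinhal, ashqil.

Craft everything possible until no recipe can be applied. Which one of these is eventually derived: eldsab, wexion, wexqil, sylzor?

zinhal + lamzin → fensab (R6).
Using R7, fensab and lamzin make zinwex.
ashqil + fensab → kelsyl (R13).
zinhal + lamzin + kelsyl → hexbel (R9).
Using R8, hexbel and fensab make xelwex.
kelsyl + zinhal + xelwex → qilzin (R11).
qilzin + zinwex + ashqil → wexion (R5).
wexqil would need zinwex and sylzor (R10), but sylzor is never obtained. eldsab would need kelsyl, wexqil, and lamzin (R4), but wexqil is never obtained. sylzor would need ionyul and eldsab (R3), but eldsab is never obtained.

wexion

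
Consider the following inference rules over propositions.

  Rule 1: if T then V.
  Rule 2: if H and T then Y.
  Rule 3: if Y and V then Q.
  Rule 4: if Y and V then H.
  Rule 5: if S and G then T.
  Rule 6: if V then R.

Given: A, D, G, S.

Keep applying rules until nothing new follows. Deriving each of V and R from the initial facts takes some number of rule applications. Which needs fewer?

V: S and G hold, so T follows (Rule 5). T holds, so V follows (Rule 1). [2 rule applications]
R: S and G hold, so T follows (Rule 5). From T, Rule 1 gives V. From V, Rule 6 gives R. [3 rule applications]
V needs fewer.

V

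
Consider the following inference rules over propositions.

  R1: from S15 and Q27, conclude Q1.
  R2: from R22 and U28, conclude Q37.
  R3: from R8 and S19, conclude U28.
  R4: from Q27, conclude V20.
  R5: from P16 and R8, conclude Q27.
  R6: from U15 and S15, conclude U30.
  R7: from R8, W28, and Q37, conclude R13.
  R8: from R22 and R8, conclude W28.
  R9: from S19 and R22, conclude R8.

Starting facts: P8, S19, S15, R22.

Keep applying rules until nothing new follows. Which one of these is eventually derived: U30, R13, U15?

R13

S19 and R22 hold, so R8 follows (R9).
R22 and R8 hold, so W28 follows (R8).
From R8 and S19, R3 gives U28.
From R22 and U28, R2 gives Q37.
R8, W28, and Q37 hold, so R13 follows (R7).
No rule produces U15, and it is not given. U30 would need U15 and S15 (R6), but U15 is never established.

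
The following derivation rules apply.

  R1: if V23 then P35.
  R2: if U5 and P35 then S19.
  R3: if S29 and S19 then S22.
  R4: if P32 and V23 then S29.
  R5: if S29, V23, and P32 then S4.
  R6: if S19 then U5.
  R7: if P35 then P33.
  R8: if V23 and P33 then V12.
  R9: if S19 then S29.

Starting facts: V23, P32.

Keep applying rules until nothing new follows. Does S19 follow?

S19 would need U5 and P35 (R2), but U5 is never established.

No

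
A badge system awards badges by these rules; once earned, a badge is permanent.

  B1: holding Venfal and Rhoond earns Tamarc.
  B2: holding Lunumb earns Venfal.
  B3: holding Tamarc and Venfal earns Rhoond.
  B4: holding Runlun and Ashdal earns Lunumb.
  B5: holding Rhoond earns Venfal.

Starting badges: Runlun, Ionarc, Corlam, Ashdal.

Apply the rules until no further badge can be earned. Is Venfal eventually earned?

With Runlun and Ashdal, Lunumb is earned (B4).
With Lunumb, Venfal is earned (B2).

Yes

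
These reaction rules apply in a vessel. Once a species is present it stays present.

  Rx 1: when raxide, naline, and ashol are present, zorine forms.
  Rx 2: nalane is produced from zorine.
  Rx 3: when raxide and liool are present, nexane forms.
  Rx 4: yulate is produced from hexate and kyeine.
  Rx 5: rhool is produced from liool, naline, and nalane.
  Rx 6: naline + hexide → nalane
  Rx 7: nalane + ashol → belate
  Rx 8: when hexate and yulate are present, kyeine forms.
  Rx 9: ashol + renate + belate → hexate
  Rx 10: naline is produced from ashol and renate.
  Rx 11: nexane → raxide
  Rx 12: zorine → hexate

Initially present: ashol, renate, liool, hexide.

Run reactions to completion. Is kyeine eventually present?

No

kyeine would need hexate and yulate (Rx 8), but yulate never forms.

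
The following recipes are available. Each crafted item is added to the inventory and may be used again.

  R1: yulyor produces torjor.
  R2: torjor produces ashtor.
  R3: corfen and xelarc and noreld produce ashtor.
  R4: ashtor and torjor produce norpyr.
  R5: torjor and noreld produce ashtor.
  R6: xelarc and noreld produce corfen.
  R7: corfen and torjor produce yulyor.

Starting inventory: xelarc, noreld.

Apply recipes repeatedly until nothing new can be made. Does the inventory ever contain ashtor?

Yes

Using R6, xelarc and noreld make corfen.
Using R3, corfen, xelarc, and noreld make ashtor.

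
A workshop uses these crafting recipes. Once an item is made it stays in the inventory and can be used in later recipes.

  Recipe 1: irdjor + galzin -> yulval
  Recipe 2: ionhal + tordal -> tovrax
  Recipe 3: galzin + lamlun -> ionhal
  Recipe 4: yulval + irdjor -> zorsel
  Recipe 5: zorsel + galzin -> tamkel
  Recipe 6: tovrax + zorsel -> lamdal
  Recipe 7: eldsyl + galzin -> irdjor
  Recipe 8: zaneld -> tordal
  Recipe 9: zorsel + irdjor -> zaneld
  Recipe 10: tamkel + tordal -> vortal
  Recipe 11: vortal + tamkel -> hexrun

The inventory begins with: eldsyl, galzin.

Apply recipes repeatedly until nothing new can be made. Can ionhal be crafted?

ionhal would need galzin and lamlun (Recipe 3), but lamlun is never obtained.

No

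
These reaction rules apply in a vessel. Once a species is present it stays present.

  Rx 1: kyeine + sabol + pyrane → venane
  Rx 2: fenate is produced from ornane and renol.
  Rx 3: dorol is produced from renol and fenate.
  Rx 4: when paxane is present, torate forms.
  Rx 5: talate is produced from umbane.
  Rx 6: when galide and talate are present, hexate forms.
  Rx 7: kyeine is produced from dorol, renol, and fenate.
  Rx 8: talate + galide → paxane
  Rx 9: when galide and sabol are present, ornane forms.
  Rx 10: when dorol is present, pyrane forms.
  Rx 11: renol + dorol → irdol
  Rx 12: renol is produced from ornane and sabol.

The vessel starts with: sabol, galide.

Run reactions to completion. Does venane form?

galide and sabol present → ornane forms (Rx 9).
ornane and sabol present → renol forms (Rx 12).
ornane and renol present → fenate forms (Rx 2).
renol and fenate present → dorol forms (Rx 3).
dorol, renol, and fenate present → kyeine forms (Rx 7).
dorol present → pyrane forms (Rx 10).
kyeine, sabol, and pyrane present → venane forms (Rx 1).

Yes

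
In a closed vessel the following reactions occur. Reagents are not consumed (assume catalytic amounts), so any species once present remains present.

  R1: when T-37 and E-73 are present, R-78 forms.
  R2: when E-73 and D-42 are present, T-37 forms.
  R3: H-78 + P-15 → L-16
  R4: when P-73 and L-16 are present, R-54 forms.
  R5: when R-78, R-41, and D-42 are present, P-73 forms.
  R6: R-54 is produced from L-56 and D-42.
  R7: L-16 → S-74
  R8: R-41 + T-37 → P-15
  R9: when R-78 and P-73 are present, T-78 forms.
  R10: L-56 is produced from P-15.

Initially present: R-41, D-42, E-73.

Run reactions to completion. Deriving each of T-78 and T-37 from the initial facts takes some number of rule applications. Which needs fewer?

T-37: E-73 and D-42 present → T-37 forms (R2). [1 rule application]
T-78: E-73 and D-42 present → T-37 forms (R2). T-37 and E-73 present → R-78 forms (R1). R-78, R-41, and D-42 present → P-73 forms (R5). R-78 and P-73 present → T-78 forms (R9). [4 rule applications]
T-37 needs fewer.

T-37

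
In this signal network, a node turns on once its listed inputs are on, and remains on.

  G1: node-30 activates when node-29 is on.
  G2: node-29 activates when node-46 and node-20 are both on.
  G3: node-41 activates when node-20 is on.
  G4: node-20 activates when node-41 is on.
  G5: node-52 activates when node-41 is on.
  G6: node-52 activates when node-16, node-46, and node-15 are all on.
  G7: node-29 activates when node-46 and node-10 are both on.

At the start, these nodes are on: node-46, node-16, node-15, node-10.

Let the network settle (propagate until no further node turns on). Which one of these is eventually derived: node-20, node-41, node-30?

node-30

node-46 and node-10 are on, so node-29 activates (G7).
node-29 is on, so node-30 activates (G1).
node-20 would need node-41 (G4), but node-41 never turns on. node-41 would need node-20 (G3), but node-20 never turns on.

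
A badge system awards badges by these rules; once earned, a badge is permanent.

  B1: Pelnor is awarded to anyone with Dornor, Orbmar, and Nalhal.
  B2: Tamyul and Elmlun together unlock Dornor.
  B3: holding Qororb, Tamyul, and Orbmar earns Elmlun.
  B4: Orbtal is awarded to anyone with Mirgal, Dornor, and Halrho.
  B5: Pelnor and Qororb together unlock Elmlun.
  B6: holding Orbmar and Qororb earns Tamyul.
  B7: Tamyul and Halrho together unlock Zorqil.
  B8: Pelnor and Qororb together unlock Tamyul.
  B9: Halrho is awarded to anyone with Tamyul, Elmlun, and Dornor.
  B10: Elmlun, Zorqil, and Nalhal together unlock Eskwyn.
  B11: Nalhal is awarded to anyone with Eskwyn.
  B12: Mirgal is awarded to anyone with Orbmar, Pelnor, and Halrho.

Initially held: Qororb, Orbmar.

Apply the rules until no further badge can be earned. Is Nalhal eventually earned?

No

Nalhal would need Eskwyn (B11), but Eskwyn is never earned.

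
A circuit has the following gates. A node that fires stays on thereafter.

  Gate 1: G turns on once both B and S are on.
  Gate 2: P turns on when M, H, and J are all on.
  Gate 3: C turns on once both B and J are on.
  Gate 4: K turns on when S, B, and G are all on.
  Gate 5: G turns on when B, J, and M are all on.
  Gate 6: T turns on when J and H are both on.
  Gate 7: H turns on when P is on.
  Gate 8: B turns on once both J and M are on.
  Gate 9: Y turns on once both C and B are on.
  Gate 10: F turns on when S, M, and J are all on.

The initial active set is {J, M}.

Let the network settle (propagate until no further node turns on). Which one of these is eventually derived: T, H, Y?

Gate 8: J and M on → B on.
B and J are on, so C turns on (Gate 3).
C and B are on, so Y turns on (Gate 9).
T would need J and H (Gate 6), but H never turns on. H would need P (Gate 7), but P never turns on.

Y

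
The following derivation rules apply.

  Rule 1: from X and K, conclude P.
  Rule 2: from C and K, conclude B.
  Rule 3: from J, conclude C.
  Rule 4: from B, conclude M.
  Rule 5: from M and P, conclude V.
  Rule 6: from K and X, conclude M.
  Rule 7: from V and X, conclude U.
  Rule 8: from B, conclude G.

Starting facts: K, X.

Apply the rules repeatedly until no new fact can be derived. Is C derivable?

No

C would need J (Rule 3), but J is never established.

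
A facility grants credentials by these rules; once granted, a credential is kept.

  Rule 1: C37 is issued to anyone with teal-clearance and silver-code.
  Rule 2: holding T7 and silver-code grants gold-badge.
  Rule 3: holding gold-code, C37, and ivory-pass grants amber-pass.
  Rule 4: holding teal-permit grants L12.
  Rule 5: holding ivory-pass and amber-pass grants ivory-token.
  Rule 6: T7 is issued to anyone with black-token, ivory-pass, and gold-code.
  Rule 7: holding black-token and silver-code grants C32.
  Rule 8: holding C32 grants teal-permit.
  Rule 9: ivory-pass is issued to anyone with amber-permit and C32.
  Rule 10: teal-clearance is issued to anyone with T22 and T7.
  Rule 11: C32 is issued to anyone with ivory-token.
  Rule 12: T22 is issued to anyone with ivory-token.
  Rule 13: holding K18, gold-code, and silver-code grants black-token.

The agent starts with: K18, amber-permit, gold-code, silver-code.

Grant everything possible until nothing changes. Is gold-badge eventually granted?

Holding K18, gold-code, and silver-code grants black-token (Rule 13).
Holding black-token and silver-code grants C32 (Rule 7).
Holding amber-permit and C32 grants ivory-pass (Rule 9).
Holding black-token, ivory-pass, and gold-code grants T7 (Rule 6).
Holding T7 and silver-code grants gold-badge (Rule 2).

Yes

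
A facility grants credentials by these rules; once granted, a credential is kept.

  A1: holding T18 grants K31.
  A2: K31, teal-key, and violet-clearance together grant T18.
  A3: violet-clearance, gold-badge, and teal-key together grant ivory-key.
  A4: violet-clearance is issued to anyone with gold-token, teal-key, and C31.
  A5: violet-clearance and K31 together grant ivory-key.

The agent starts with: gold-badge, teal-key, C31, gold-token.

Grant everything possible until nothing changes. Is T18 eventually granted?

T18 would need K31, teal-key, and violet-clearance (A2), but K31 is never granted.

No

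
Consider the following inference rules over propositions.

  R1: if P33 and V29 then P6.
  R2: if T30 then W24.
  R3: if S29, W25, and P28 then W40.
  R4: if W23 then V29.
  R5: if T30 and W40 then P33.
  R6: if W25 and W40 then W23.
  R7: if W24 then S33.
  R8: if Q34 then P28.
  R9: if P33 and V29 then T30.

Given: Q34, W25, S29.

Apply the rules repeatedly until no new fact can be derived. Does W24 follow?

W24 would need T30 (R2), but T30 is never established.

No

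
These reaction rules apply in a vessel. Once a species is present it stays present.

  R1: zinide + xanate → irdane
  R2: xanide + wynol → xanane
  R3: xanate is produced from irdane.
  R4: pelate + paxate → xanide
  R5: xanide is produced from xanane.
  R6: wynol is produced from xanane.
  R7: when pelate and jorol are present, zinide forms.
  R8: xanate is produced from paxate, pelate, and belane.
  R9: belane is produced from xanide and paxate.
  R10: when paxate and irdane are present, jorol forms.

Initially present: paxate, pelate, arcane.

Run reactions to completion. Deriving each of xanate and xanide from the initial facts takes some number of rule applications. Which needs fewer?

xanide

xanide: pelate and paxate present → xanide forms (R4). [1 rule application]
xanate: pelate and paxate present → xanide forms (R4). xanide and paxate present → belane forms (R9). paxate, pelate, and belane present → xanate forms (R8). [3 rule applications]
xanide needs fewer.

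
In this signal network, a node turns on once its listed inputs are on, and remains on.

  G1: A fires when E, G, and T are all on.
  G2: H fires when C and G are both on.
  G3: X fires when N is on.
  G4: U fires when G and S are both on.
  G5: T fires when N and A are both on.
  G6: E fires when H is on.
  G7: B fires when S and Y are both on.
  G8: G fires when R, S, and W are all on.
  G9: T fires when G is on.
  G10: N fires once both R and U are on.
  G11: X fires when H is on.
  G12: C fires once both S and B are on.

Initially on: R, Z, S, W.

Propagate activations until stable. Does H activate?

No

H would need C and G (G2), but C never turns on.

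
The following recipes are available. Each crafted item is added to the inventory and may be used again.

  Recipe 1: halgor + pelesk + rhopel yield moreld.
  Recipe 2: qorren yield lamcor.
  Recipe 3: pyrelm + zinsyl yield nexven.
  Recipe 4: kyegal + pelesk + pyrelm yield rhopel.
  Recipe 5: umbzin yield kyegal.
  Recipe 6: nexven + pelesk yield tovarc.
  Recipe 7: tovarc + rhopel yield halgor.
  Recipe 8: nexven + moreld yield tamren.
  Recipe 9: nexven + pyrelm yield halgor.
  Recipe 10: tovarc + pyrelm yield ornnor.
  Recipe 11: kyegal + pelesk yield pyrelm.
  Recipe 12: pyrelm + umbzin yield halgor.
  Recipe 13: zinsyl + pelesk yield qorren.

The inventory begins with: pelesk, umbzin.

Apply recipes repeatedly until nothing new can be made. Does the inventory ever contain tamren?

No

tamren would need nexven and moreld (Recipe 8), but nexven is never obtained.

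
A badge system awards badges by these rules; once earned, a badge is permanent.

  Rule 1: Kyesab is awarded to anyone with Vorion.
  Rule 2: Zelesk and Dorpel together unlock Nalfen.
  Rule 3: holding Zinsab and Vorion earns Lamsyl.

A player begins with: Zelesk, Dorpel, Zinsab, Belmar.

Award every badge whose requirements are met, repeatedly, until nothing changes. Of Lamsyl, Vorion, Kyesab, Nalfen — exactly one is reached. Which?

Nalfen

With Zelesk and Dorpel, Nalfen is earned (Rule 2).
No rule produces Vorion, and it is not given. Lamsyl would need Zinsab and Vorion (Rule 3), but Vorion is never earned. Kyesab would need Vorion (Rule 1), but Vorion is never earned.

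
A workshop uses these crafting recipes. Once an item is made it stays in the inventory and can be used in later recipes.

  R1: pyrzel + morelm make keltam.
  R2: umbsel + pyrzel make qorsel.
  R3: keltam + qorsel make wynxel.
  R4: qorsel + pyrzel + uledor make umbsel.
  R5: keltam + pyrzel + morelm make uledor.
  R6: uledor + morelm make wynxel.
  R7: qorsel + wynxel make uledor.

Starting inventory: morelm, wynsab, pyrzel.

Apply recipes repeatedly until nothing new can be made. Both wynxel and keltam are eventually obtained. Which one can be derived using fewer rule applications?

keltam: Using R1, pyrzel and morelm make keltam. [1 rule application]
wynxel: Using R1, pyrzel and morelm make keltam. Using R5, keltam, pyrzel, and morelm make uledor. uledor + morelm → wynxel (R6). [3 rule applications]
keltam needs fewer.

keltam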